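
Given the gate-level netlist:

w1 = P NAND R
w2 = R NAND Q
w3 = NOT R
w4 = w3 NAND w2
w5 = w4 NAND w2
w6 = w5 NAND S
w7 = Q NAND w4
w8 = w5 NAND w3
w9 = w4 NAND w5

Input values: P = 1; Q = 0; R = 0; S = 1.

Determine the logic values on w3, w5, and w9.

w2 = R NAND Q = 0 NAND 0 = 1
w3 = NOT R = NOT 0 = 1
w4 = w3 NAND w2 = 1 NAND 1 = 0
w5 = w4 NAND w2 = 0 NAND 1 = 1
w9 = w4 NAND w5 = 0 NAND 1 = 1

w3 = 1; w5 = 1; w9 = 1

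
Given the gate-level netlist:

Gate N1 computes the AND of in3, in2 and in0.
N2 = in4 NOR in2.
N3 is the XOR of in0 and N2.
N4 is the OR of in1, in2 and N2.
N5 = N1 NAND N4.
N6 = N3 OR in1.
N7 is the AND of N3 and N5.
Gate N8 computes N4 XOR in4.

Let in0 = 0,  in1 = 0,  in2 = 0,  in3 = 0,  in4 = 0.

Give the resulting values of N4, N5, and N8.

N4 = 1, N5 = 1, N8 = 1

N1 = in3 AND in2 AND in0 = 0 AND 0 AND 0 = 0
N2 = in4 NOR in2 = 0 NOR 0 = 1
N4 = in1 OR in2 OR N2 = 0 OR 0 OR 1 = 1
N5 = N1 NAND N4 = 0 NAND 1 = 1
N8 = N4 XOR in4 = 1 XOR 0 = 1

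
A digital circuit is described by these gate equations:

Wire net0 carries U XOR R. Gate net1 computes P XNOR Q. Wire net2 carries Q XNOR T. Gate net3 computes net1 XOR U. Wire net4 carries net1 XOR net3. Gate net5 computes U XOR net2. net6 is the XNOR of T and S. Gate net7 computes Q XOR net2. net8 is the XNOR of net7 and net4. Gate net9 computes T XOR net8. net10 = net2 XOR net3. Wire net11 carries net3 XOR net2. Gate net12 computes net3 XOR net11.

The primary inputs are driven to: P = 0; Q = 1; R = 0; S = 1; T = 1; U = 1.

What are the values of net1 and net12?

net1 = P XNOR Q = 0 XNOR 1 = 0
net2 = Q XNOR T = 1 XNOR 1 = 1
net3 = net1 XOR U = 0 XOR 1 = 1
net11 = net3 XOR net2 = 1 XOR 1 = 0
net12 = net3 XOR net11 = 1 XOR 0 = 1

net1 = 0, net12 = 1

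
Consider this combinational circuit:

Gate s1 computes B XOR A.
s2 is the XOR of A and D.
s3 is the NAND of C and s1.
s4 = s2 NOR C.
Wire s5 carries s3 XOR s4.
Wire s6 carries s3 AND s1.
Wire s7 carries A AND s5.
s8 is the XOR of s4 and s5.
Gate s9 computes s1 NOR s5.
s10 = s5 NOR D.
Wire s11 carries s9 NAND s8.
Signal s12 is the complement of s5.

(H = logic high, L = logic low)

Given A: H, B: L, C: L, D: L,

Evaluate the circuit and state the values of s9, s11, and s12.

s9 = L  s11 = H  s12 = L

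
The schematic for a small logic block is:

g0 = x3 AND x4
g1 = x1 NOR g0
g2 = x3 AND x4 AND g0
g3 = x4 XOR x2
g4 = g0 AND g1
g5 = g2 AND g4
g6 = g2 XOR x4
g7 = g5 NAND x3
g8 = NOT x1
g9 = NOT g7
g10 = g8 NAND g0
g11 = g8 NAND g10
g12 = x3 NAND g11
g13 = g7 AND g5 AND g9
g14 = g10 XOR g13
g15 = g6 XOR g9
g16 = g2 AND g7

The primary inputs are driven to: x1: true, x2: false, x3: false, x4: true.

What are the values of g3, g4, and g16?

g3 = true, g4 = false, g16 = false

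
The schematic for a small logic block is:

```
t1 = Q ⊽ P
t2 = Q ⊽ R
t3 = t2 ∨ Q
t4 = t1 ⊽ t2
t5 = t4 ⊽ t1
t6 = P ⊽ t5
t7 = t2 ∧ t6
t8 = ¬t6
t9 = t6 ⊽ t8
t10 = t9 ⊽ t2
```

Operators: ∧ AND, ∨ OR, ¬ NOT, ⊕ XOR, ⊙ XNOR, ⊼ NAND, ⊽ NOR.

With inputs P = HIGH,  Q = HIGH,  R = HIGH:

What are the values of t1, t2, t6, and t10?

t1 = Q NOR P = HIGH NOR HIGH = LOW
t2 = Q NOR R = HIGH NOR HIGH = LOW
t4 = t1 NOR t2 = LOW NOR LOW = HIGH
t5 = t4 NOR t1 = HIGH NOR LOW = LOW
t6 = P NOR t5 = HIGH NOR LOW = LOW
t8 = NOT t6 = NOT LOW = HIGH
t9 = t6 NOR t8 = LOW NOR HIGH = LOW
t10 = t9 NOR t2 = LOW NOR LOW = HIGH

t1 = LOW; t2 = LOW; t6 = LOW; t10 = HIGH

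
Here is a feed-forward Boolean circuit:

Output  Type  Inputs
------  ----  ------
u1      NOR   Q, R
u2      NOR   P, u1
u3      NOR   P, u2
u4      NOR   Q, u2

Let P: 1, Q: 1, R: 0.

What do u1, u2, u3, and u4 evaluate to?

u1 = Q NOR R = 1 NOR 0 = 0
u2 = P NOR u1 = 1 NOR 0 = 0
u3 = P NOR u2 = 1 NOR 0 = 0
u4 = Q NOR u2 = 1 NOR 0 = 0

u1 = 0, u2 = 0, u3 = 0, u4 = 0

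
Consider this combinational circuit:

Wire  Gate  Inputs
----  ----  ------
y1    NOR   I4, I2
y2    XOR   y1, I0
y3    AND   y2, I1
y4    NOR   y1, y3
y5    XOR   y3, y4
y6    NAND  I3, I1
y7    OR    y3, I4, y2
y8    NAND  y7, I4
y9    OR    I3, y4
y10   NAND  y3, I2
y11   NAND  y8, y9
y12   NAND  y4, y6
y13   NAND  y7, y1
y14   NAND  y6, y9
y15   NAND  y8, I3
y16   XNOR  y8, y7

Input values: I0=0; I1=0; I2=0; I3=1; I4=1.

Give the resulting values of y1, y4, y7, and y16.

y1 = 0; y4 = 1; y7 = 1; y16 = 0

y1 = I4 NOR I2 = 1 NOR 0 = 0
y2 = y1 XOR I0 = 0 XOR 0 = 0
y3 = y2 AND I1 = 0 AND 0 = 0
y4 = y1 NOR y3 = 0 NOR 0 = 1
y7 = y3 OR I4 OR y2 = 0 OR 1 OR 0 = 1
y8 = y7 NAND I4 = 1 NAND 1 = 0
y16 = y8 XNOR y7 = 0 XNOR 1 = 0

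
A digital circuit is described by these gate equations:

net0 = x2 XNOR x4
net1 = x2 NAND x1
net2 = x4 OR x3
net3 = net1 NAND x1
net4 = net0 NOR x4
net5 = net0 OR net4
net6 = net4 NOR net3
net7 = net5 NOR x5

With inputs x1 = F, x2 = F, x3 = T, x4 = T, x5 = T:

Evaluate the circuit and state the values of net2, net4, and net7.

net2 = T  net4 = F  net7 = F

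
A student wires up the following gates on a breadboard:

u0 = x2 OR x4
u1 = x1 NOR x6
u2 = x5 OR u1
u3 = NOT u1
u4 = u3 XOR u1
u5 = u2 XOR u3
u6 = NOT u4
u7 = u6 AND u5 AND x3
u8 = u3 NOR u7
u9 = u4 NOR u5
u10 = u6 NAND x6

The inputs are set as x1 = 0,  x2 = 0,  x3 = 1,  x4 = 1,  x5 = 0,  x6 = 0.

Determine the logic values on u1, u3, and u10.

u1 = x1 NOR x6 = 0 NOR 0 = 1
u3 = NOT u1 = NOT 1 = 0
u4 = u3 XOR u1 = 0 XOR 1 = 1
u6 = NOT u4 = NOT 1 = 0
u10 = u6 NAND x6 = 0 NAND 0 = 1

u1 = 1, u3 = 0, u10 = 1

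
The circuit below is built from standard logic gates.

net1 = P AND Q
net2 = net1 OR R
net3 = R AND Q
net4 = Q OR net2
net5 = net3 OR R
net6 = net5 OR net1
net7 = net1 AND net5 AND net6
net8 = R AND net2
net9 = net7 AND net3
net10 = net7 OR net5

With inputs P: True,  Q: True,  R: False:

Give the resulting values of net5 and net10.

net5 = False, net10 = False

net1 = P AND Q = True AND True = True
net3 = R AND Q = False AND True = False
net5 = net3 OR R = False OR False = False
net6 = net5 OR net1 = False OR True = True
net7 = net1 AND net5 AND net6 = True AND False AND True = False
net10 = net7 OR net5 = False OR False = False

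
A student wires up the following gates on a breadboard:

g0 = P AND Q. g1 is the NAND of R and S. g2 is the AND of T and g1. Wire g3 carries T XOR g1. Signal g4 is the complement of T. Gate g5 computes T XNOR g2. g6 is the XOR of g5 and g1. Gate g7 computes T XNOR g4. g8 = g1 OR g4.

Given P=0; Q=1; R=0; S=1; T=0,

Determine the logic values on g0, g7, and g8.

g0 = 0; g7 = 0; g8 = 1

g0 = P AND Q = 0 AND 1 = 0
g1 = R NAND S = 0 NAND 1 = 1
g4 = NOT T = NOT 0 = 1
g7 = T XNOR g4 = 0 XNOR 1 = 0
g8 = g1 OR g4 = 1 OR 1 = 1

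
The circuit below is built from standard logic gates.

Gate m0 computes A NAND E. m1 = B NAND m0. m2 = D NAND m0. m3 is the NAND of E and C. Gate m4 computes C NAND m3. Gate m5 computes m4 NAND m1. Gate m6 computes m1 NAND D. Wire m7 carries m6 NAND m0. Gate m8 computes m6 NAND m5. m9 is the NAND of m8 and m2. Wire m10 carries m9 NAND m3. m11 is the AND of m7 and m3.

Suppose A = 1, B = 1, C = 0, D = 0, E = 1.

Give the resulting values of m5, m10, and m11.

m5 = 0, m10 = 1, m11 = 1

m0 = A NAND E = 1 NAND 1 = 0
m1 = B NAND m0 = 1 NAND 0 = 1
m2 = D NAND m0 = 0 NAND 0 = 1
m3 = E NAND C = 1 NAND 0 = 1
m4 = C NAND m3 = 0 NAND 1 = 1
m5 = m4 NAND m1 = 1 NAND 1 = 0
m6 = m1 NAND D = 1 NAND 0 = 1
m7 = m6 NAND m0 = 1 NAND 0 = 1
m8 = m6 NAND m5 = 1 NAND 0 = 1
m9 = m8 NAND m2 = 1 NAND 1 = 0
m10 = m9 NAND m3 = 0 NAND 1 = 1
m11 = m7 AND m3 = 1 AND 1 = 1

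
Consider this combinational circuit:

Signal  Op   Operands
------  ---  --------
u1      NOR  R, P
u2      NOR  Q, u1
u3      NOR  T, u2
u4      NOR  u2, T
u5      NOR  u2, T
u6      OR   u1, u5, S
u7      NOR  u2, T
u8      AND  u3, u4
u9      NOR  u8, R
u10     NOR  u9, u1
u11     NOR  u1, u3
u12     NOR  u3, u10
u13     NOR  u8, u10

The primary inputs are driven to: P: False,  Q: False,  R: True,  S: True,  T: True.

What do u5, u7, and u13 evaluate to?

u5 = False  u7 = False  u13 = False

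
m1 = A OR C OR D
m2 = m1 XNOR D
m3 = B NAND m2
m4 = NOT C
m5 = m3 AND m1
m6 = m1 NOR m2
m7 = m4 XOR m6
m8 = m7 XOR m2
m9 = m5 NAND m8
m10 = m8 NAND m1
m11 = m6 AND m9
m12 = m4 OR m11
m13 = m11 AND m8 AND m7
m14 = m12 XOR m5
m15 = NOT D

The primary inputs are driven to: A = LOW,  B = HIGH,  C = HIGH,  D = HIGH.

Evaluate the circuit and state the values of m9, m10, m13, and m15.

m1 = A OR C OR D = LOW OR HIGH OR HIGH = HIGH
m2 = m1 XNOR D = HIGH XNOR HIGH = HIGH
m3 = B NAND m2 = HIGH NAND HIGH = LOW
m4 = NOT C = NOT HIGH = LOW
m5 = m3 AND m1 = LOW AND HIGH = LOW
m6 = m1 NOR m2 = HIGH NOR HIGH = LOW
m7 = m4 XOR m6 = LOW XOR LOW = LOW
m8 = m7 XOR m2 = LOW XOR HIGH = HIGH
m9 = m5 NAND m8 = LOW NAND HIGH = HIGH
m10 = m8 NAND m1 = HIGH NAND HIGH = LOW
m11 = m6 AND m9 = LOW AND HIGH = LOW
m13 = m11 AND m8 AND m7 = LOW AND HIGH AND LOW = LOW
m15 = NOT D = NOT HIGH = LOW

m9 = HIGH, m10 = LOW, m13 = LOW, m15 = LOW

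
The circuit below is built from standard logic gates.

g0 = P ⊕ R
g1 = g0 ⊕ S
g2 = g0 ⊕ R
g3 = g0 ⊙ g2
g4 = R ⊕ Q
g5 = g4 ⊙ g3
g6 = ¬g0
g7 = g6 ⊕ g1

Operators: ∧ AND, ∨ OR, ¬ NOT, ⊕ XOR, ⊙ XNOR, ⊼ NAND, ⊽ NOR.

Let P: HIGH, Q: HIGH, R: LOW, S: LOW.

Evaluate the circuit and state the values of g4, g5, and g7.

g4 = HIGH, g5 = HIGH, g7 = HIGH

g0 = P XOR R = HIGH XOR LOW = HIGH
g1 = g0 XOR S = HIGH XOR LOW = HIGH
g2 = g0 XOR R = HIGH XOR LOW = HIGH
g3 = g0 XNOR g2 = HIGH XNOR HIGH = HIGH
g4 = R XOR Q = LOW XOR HIGH = HIGH
g5 = g4 XNOR g3 = HIGH XNOR HIGH = HIGH
g6 = NOT g0 = NOT HIGH = LOW
g7 = g6 XOR g1 = LOW XOR HIGH = HIGH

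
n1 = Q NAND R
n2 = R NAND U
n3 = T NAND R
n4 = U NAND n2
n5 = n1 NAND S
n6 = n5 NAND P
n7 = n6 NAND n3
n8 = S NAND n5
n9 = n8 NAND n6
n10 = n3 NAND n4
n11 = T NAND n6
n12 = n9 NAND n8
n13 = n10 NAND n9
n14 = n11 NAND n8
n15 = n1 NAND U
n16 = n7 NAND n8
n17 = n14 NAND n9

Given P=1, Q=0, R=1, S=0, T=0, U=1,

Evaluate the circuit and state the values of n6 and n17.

n6 = 0  n17 = 1

n1 = Q NAND R = 0 NAND 1 = 1
n5 = n1 NAND S = 1 NAND 0 = 1
n6 = n5 NAND P = 1 NAND 1 = 0
n8 = S NAND n5 = 0 NAND 1 = 1
n9 = n8 NAND n6 = 1 NAND 0 = 1
n11 = T NAND n6 = 0 NAND 0 = 1
n14 = n11 NAND n8 = 1 NAND 1 = 0
n17 = n14 NAND n9 = 0 NAND 1 = 1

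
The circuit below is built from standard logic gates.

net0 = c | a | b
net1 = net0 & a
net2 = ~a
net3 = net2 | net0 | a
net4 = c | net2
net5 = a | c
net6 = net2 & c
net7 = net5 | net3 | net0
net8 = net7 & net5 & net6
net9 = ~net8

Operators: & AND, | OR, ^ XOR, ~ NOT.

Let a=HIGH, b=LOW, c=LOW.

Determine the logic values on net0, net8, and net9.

net0 = c OR a OR b = LOW OR HIGH OR LOW = HIGH
net2 = NOT a = NOT HIGH = LOW
net3 = net2 OR net0 OR a = LOW OR HIGH OR HIGH = HIGH
net5 = a OR c = HIGH OR LOW = HIGH
net6 = net2 AND c = LOW AND LOW = LOW
net7 = net5 OR net3 OR net0 = HIGH OR HIGH OR HIGH = HIGH
net8 = net7 AND net5 AND net6 = HIGH AND HIGH AND LOW = LOW
net9 = NOT net8 = NOT LOW = HIGH

net0 = HIGH  net8 = LOW  net9 = HIGH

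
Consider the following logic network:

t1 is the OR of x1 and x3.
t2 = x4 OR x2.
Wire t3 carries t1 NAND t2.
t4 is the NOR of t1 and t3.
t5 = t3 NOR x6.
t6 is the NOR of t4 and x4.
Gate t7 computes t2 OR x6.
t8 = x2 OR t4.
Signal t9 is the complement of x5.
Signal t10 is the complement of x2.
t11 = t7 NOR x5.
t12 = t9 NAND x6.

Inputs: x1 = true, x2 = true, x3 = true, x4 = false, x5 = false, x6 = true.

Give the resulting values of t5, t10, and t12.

t5 = false, t10 = false, t12 = false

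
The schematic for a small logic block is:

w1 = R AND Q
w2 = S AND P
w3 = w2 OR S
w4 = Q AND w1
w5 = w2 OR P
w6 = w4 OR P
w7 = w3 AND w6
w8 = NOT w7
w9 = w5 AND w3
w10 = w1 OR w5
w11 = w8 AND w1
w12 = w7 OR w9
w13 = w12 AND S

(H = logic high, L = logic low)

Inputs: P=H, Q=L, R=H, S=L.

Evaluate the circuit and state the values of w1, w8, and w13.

w1 = R AND Q = H AND L = L
w2 = S AND P = L AND H = L
w3 = w2 OR S = L OR L = L
w4 = Q AND w1 = L AND L = L
w5 = w2 OR P = L OR H = H
w6 = w4 OR P = L OR H = H
w7 = w3 AND w6 = L AND H = L
w8 = NOT w7 = NOT L = H
w9 = w5 AND w3 = H AND L = L
w12 = w7 OR w9 = L OR L = L
w13 = w12 AND S = L AND L = L

w1 = L, w8 = H, w13 = L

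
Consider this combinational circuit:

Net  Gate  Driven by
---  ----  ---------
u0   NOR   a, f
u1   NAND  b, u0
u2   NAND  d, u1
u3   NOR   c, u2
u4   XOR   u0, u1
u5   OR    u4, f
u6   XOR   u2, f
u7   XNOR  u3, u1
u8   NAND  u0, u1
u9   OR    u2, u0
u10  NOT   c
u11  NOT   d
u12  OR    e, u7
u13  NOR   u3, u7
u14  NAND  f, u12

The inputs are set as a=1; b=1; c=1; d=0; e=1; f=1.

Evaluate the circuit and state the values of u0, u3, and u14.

u0 = a NOR f = 1 NOR 1 = 0
u1 = b NAND u0 = 1 NAND 0 = 1
u2 = d NAND u1 = 0 NAND 1 = 1
u3 = c NOR u2 = 1 NOR 1 = 0
u7 = u3 XNOR u1 = 0 XNOR 1 = 0
u12 = e OR u7 = 1 OR 0 = 1
u14 = f NAND u12 = 1 NAND 1 = 0

u0 = 0, u3 = 0, u14 = 0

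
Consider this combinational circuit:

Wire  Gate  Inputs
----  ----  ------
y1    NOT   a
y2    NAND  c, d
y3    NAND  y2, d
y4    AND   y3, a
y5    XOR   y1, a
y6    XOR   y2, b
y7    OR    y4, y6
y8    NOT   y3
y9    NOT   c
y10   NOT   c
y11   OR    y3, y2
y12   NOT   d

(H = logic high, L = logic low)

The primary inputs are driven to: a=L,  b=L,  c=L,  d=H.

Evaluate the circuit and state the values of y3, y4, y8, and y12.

y2 = c NAND d = L NAND H = H
y3 = y2 NAND d = H NAND H = L
y4 = y3 AND a = L AND L = L
y8 = NOT y3 = NOT L = H
y12 = NOT d = NOT H = L

y3 = L; y4 = L; y8 = H; y12 = L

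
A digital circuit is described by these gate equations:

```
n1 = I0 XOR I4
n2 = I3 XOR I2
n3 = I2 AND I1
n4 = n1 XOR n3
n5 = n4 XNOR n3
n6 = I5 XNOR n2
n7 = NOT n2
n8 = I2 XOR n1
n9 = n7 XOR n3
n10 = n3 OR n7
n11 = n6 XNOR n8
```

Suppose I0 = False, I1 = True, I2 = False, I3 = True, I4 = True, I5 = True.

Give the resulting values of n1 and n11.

n1 = True  n11 = True

n1 = I0 XOR I4 = False XOR True = True
n2 = I3 XOR I2 = True XOR False = True
n6 = I5 XNOR n2 = True XNOR True = True
n8 = I2 XOR n1 = False XOR True = True
n11 = n6 XNOR n8 = True XNOR True = True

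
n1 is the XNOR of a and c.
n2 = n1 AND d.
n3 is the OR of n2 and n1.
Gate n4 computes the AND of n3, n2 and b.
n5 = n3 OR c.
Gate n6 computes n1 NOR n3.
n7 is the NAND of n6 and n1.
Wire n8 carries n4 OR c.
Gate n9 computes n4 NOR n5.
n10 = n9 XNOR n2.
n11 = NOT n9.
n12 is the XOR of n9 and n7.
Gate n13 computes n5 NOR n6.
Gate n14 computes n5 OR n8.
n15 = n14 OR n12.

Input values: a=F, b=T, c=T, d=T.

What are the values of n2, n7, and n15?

n2 = F; n7 = T; n15 = T

n1 = a XNOR c = F XNOR T = F
n2 = n1 AND d = F AND T = F
n3 = n2 OR n1 = F OR F = F
n4 = n3 AND n2 AND b = F AND F AND T = F
n5 = n3 OR c = F OR T = T
n6 = n1 NOR n3 = F NOR F = T
n7 = n6 NAND n1 = T NAND F = T
n8 = n4 OR c = F OR T = T
n9 = n4 NOR n5 = F NOR T = F
n12 = n9 XOR n7 = F XOR T = T
n14 = n5 OR n8 = T OR T = T
n15 = n14 OR n12 = T OR T = T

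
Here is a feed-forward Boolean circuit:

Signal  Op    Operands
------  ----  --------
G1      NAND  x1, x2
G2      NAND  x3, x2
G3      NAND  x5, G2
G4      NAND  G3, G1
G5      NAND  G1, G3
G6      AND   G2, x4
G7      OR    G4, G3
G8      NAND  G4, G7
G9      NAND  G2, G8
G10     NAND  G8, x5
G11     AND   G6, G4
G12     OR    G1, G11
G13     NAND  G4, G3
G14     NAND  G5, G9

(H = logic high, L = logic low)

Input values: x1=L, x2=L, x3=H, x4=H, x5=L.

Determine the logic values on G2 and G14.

G2 = H, G14 = H

G1 = x1 NAND x2 = L NAND L = H
G2 = x3 NAND x2 = H NAND L = H
G3 = x5 NAND G2 = L NAND H = H
G4 = G3 NAND G1 = H NAND H = L
G5 = G1 NAND G3 = H NAND H = L
G7 = G4 OR G3 = L OR H = H
G8 = G4 NAND G7 = L NAND H = H
G9 = G2 NAND G8 = H NAND H = L
G14 = G5 NAND G9 = L NAND L = H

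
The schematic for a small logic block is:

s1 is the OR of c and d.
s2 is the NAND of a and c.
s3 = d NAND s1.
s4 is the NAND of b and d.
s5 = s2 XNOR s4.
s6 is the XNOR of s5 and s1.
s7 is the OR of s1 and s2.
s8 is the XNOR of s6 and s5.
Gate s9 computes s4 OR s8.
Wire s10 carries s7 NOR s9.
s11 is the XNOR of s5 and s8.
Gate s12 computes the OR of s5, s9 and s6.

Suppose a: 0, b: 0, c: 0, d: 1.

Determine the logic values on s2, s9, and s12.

s1 = c OR d = 0 OR 1 = 1
s2 = a NAND c = 0 NAND 0 = 1
s4 = b NAND d = 0 NAND 1 = 1
s5 = s2 XNOR s4 = 1 XNOR 1 = 1
s6 = s5 XNOR s1 = 1 XNOR 1 = 1
s8 = s6 XNOR s5 = 1 XNOR 1 = 1
s9 = s4 OR s8 = 1 OR 1 = 1
s12 = s5 OR s9 OR s6 = 1 OR 1 OR 1 = 1

s2 = 1, s9 = 1, s12 = 1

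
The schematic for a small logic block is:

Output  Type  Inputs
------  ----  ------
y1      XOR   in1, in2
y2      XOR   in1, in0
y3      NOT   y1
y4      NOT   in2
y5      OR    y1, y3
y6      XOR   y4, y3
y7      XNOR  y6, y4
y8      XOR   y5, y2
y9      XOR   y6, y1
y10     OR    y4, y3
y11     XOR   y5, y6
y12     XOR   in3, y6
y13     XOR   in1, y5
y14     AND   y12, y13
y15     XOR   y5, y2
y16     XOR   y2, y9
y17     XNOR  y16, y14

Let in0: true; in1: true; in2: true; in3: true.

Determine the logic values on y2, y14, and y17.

y1 = in1 XOR in2 = true XOR true = false
y2 = in1 XOR in0 = true XOR true = false
y3 = NOT y1 = NOT false = true
y4 = NOT in2 = NOT true = false
y5 = y1 OR y3 = false OR true = true
y6 = y4 XOR y3 = false XOR true = true
y9 = y6 XOR y1 = true XOR false = true
y12 = in3 XOR y6 = true XOR true = false
y13 = in1 XOR y5 = true XOR true = false
y14 = y12 AND y13 = false AND false = false
y16 = y2 XOR y9 = false XOR true = true
y17 = y16 XNOR y14 = true XNOR false = false

y2 = false, y14 = false, y17 = false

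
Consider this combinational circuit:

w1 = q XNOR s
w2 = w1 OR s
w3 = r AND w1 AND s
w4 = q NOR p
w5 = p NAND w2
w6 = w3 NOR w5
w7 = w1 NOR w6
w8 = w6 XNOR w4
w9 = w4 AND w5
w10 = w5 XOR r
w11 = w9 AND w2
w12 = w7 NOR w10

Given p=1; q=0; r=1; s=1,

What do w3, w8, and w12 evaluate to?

w3 = 0, w8 = 0, w12 = 0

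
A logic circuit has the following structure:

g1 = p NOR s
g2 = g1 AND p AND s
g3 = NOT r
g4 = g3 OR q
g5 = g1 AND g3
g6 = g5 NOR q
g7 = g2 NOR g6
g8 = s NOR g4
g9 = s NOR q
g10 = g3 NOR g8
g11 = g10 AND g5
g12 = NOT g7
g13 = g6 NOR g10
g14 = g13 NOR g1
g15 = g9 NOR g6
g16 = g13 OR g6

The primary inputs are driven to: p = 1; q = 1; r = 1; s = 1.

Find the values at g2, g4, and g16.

g1 = p NOR s = 1 NOR 1 = 0
g2 = g1 AND p AND s = 0 AND 1 AND 1 = 0
g3 = NOT r = NOT 1 = 0
g4 = g3 OR q = 0 OR 1 = 1
g5 = g1 AND g3 = 0 AND 0 = 0
g6 = g5 NOR q = 0 NOR 1 = 0
g8 = s NOR g4 = 1 NOR 1 = 0
g10 = g3 NOR g8 = 0 NOR 0 = 1
g13 = g6 NOR g10 = 0 NOR 1 = 0
g16 = g13 OR g6 = 0 OR 0 = 0

g2 = 0  g4 = 1  g16 = 0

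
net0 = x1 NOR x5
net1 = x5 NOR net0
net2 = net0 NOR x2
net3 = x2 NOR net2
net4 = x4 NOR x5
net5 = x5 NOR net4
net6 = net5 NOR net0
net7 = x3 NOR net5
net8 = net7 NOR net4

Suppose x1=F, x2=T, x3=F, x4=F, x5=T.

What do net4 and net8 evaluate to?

net4 = x4 NOR x5 = F NOR T = F
net5 = x5 NOR net4 = T NOR F = F
net7 = x3 NOR net5 = F NOR F = T
net8 = net7 NOR net4 = T NOR F = F

net4 = F  net8 = F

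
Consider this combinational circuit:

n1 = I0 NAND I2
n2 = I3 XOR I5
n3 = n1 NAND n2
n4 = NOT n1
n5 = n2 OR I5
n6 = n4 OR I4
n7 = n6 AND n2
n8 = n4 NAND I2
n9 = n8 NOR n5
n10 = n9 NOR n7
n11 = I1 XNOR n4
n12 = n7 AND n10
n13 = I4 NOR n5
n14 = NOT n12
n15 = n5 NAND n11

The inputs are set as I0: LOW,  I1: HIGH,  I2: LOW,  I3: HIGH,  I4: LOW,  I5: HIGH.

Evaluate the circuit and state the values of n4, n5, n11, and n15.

n1 = I0 NAND I2 = LOW NAND LOW = HIGH
n2 = I3 XOR I5 = HIGH XOR HIGH = LOW
n4 = NOT n1 = NOT HIGH = LOW
n5 = n2 OR I5 = LOW OR HIGH = HIGH
n11 = I1 XNOR n4 = HIGH XNOR LOW = LOW
n15 = n5 NAND n11 = HIGH NAND LOW = HIGH

n4 = LOW  n5 = HIGH  n11 = LOW  n15 = HIGH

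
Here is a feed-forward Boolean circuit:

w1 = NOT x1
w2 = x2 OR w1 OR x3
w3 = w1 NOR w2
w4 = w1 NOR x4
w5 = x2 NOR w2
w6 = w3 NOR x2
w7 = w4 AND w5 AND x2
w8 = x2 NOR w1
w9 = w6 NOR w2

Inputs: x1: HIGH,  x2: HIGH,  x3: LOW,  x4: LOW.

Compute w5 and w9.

w5 = LOW  w9 = LOW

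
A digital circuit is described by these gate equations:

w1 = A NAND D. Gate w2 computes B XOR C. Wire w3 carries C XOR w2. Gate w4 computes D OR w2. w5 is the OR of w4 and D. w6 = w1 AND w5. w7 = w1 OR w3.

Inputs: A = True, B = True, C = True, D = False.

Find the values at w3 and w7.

w3 = True; w7 = True

w1 = A NAND D = True NAND False = True
w2 = B XOR C = True XOR True = False
w3 = C XOR w2 = True XOR False = True
w7 = w1 OR w3 = True OR True = True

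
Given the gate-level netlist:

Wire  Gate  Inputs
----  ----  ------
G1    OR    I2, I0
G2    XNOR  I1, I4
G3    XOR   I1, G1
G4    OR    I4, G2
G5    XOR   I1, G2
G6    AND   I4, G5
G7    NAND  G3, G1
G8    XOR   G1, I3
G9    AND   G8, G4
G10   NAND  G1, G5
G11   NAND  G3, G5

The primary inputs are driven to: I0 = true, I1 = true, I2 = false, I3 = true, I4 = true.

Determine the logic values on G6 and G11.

G1 = I2 OR I0 = false OR true = true
G2 = I1 XNOR I4 = true XNOR true = true
G3 = I1 XOR G1 = true XOR true = false
G5 = I1 XOR G2 = true XOR true = false
G6 = I4 AND G5 = true AND false = false
G11 = G3 NAND G5 = false NAND false = true

G6 = false, G11 = true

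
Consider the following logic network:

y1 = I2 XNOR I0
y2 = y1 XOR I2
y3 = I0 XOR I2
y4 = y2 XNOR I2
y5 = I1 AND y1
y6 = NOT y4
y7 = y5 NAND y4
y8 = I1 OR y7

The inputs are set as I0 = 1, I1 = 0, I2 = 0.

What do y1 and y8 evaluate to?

y1 = 0, y8 = 1

y1 = I2 XNOR I0 = 0 XNOR 1 = 0
y2 = y1 XOR I2 = 0 XOR 0 = 0
y4 = y2 XNOR I2 = 0 XNOR 0 = 1
y5 = I1 AND y1 = 0 AND 0 = 0
y7 = y5 NAND y4 = 0 NAND 1 = 1
y8 = I1 OR y7 = 0 OR 1 = 1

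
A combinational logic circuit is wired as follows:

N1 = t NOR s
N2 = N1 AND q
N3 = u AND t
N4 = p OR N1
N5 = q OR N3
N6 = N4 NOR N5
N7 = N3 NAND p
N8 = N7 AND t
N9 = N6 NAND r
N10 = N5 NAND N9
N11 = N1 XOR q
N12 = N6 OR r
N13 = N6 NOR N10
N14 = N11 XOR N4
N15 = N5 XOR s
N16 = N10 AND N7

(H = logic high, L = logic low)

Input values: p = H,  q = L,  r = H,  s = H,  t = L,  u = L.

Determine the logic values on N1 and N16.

N1 = t NOR s = L NOR H = L
N3 = u AND t = L AND L = L
N4 = p OR N1 = H OR L = H
N5 = q OR N3 = L OR L = L
N6 = N4 NOR N5 = H NOR L = L
N7 = N3 NAND p = L NAND H = H
N9 = N6 NAND r = L NAND H = H
N10 = N5 NAND N9 = L NAND H = H
N16 = N10 AND N7 = H AND H = H

N1 = L; N16 = H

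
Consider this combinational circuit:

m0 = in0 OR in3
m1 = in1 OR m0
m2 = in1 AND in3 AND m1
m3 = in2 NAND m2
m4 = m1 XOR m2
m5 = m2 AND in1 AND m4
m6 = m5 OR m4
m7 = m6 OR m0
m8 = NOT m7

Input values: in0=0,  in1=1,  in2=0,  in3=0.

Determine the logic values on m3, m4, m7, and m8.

m3 = 1; m4 = 1; m7 = 1; m8 = 0

m0 = in0 OR in3 = 0 OR 0 = 0
m1 = in1 OR m0 = 1 OR 0 = 1
m2 = in1 AND in3 AND m1 = 1 AND 0 AND 1 = 0
m3 = in2 NAND m2 = 0 NAND 0 = 1
m4 = m1 XOR m2 = 1 XOR 0 = 1
m5 = m2 AND in1 AND m4 = 0 AND 1 AND 1 = 0
m6 = m5 OR m4 = 0 OR 1 = 1
m7 = m6 OR m0 = 1 OR 0 = 1
m8 = NOT m7 = NOT 1 = 0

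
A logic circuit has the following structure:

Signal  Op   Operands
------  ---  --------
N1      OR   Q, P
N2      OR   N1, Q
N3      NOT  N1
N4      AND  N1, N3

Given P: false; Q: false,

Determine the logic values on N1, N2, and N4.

N1 = false; N2 = false; N4 = false

N1 = Q OR P = false OR false = false
N2 = N1 OR Q = false OR false = false
N3 = NOT N1 = NOT false = true
N4 = N1 AND N3 = false AND true = false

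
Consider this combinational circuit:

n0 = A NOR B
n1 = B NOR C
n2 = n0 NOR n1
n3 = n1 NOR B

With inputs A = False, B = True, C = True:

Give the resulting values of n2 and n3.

n0 = A NOR B = False NOR True = False
n1 = B NOR C = True NOR True = False
n2 = n0 NOR n1 = False NOR False = True
n3 = n1 NOR B = False NOR True = False

n2 = True, n3 = False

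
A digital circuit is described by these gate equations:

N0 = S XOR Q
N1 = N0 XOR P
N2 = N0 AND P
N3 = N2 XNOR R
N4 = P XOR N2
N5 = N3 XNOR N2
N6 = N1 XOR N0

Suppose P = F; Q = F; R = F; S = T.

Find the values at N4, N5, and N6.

N4 = F, N5 = F, N6 = F

N0 = S XOR Q = T XOR F = T
N1 = N0 XOR P = T XOR F = T
N2 = N0 AND P = T AND F = F
N3 = N2 XNOR R = F XNOR F = T
N4 = P XOR N2 = F XOR F = F
N5 = N3 XNOR N2 = T XNOR F = F
N6 = N1 XOR N0 = T XOR T = F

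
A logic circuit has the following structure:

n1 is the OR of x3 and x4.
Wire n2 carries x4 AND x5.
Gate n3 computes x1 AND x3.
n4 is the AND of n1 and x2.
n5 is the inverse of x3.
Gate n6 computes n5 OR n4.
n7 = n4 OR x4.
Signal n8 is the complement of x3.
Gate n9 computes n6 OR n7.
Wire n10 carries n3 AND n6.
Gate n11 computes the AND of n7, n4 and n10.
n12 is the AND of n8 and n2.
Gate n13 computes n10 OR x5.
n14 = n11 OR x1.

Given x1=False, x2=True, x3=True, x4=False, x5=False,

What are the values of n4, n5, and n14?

n4 = True, n5 = False, n14 = False

n1 = x3 OR x4 = True OR False = True
n3 = x1 AND x3 = False AND True = False
n4 = n1 AND x2 = True AND True = True
n5 = NOT x3 = NOT True = False
n6 = n5 OR n4 = False OR True = True
n7 = n4 OR x4 = True OR False = True
n10 = n3 AND n6 = False AND True = False
n11 = n7 AND n4 AND n10 = True AND True AND False = False
n14 = n11 OR x1 = False OR False = False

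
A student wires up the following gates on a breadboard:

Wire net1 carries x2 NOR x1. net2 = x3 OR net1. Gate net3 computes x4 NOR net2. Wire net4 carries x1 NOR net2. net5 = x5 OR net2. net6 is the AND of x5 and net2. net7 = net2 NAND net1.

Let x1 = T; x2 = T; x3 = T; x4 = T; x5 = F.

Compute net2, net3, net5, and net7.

net2 = T, net3 = F, net5 = T, net7 = T

net1 = x2 NOR x1 = T NOR T = F
net2 = x3 OR net1 = T OR F = T
net3 = x4 NOR net2 = T NOR T = F
net5 = x5 OR net2 = F OR T = T
net7 = net2 NAND net1 = T NAND F = T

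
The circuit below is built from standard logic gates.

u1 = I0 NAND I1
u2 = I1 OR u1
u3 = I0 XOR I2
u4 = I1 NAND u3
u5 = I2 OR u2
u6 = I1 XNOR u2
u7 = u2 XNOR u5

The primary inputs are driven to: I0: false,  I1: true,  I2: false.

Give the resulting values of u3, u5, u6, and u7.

u1 = I0 NAND I1 = false NAND true = true
u2 = I1 OR u1 = true OR true = true
u3 = I0 XOR I2 = false XOR false = false
u5 = I2 OR u2 = false OR true = true
u6 = I1 XNOR u2 = true XNOR true = true
u7 = u2 XNOR u5 = true XNOR true = true

u3 = false, u5 = true, u6 = true, u7 = true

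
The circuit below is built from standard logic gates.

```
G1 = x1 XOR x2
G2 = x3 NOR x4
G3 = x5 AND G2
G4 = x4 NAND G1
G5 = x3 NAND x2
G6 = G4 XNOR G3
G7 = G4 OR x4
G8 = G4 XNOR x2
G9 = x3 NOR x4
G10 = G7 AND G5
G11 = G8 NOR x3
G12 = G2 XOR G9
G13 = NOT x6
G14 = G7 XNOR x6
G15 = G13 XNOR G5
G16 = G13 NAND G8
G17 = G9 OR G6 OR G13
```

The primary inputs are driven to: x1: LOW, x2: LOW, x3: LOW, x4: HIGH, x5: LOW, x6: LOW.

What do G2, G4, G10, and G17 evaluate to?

G2 = LOW, G4 = HIGH, G10 = HIGH, G17 = HIGH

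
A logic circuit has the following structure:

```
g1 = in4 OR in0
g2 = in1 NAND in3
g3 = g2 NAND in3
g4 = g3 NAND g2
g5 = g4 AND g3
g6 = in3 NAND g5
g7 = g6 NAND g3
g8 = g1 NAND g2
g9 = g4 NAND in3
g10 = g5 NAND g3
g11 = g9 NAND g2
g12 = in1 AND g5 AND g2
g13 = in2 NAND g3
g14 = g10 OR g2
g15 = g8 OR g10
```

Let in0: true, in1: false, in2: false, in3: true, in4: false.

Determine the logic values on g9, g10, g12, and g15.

g1 = in4 OR in0 = false OR true = true
g2 = in1 NAND in3 = false NAND true = true
g3 = g2 NAND in3 = true NAND true = false
g4 = g3 NAND g2 = false NAND true = true
g5 = g4 AND g3 = true AND false = false
g8 = g1 NAND g2 = true NAND true = false
g9 = g4 NAND in3 = true NAND true = false
g10 = g5 NAND g3 = false NAND false = true
g12 = in1 AND g5 AND g2 = false AND false AND true = false
g15 = g8 OR g10 = false OR true = true

g9 = false; g10 = true; g12 = false; g15 = true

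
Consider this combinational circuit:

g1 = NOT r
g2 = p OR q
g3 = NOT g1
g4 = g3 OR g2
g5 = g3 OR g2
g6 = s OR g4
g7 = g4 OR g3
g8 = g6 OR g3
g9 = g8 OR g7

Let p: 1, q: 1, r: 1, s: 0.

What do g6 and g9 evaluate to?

g6 = 1  g9 = 1

g1 = NOT r = NOT 1 = 0
g2 = p OR q = 1 OR 1 = 1
g3 = NOT g1 = NOT 0 = 1
g4 = g3 OR g2 = 1 OR 1 = 1
g6 = s OR g4 = 0 OR 1 = 1
g7 = g4 OR g3 = 1 OR 1 = 1
g8 = g6 OR g3 = 1 OR 1 = 1
g9 = g8 OR g7 = 1 OR 1 = 1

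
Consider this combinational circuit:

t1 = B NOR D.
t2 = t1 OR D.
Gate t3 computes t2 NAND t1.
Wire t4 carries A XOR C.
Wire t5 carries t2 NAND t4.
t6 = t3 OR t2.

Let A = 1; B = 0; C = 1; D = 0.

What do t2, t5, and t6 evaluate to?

t1 = B NOR D = 0 NOR 0 = 1
t2 = t1 OR D = 1 OR 0 = 1
t3 = t2 NAND t1 = 1 NAND 1 = 0
t4 = A XOR C = 1 XOR 1 = 0
t5 = t2 NAND t4 = 1 NAND 0 = 1
t6 = t3 OR t2 = 0 OR 1 = 1

t2 = 1, t5 = 1, t6 = 1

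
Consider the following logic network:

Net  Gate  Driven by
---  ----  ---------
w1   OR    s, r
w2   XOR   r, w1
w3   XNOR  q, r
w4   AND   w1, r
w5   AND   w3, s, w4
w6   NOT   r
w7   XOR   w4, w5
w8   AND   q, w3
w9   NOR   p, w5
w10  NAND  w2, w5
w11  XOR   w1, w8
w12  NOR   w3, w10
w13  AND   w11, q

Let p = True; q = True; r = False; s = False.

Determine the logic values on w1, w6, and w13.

w1 = False; w6 = True; w13 = False

w1 = s OR r = False OR False = False
w3 = q XNOR r = True XNOR False = False
w6 = NOT r = NOT False = True
w8 = q AND w3 = True AND False = False
w11 = w1 XOR w8 = False XOR False = False
w13 = w11 AND q = False AND True = False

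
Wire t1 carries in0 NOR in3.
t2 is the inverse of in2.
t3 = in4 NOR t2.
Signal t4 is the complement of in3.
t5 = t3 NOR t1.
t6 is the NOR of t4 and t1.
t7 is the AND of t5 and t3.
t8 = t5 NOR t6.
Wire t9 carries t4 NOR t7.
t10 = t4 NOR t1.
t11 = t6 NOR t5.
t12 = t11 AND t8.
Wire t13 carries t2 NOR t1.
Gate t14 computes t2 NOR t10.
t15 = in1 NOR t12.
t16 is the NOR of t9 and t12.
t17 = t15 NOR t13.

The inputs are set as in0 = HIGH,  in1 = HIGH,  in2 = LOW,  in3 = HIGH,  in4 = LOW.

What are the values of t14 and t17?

t1 = in0 NOR in3 = HIGH NOR HIGH = LOW
t2 = NOT in2 = NOT LOW = HIGH
t3 = in4 NOR t2 = LOW NOR HIGH = LOW
t4 = NOT in3 = NOT HIGH = LOW
t5 = t3 NOR t1 = LOW NOR LOW = HIGH
t6 = t4 NOR t1 = LOW NOR LOW = HIGH
t8 = t5 NOR t6 = HIGH NOR HIGH = LOW
t10 = t4 NOR t1 = LOW NOR LOW = HIGH
t11 = t6 NOR t5 = HIGH NOR HIGH = LOW
t12 = t11 AND t8 = LOW AND LOW = LOW
t13 = t2 NOR t1 = HIGH NOR LOW = LOW
t14 = t2 NOR t10 = HIGH NOR HIGH = LOW
t15 = in1 NOR t12 = HIGH NOR LOW = LOW
t17 = t15 NOR t13 = LOW NOR LOW = HIGH

t14 = LOW, t17 = HIGH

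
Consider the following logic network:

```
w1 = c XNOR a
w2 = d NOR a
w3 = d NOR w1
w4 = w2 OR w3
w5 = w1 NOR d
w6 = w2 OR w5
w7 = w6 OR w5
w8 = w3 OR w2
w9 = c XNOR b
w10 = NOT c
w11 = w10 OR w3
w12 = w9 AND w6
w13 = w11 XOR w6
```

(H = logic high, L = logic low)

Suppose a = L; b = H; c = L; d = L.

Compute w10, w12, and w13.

w10 = H, w12 = L, w13 = L

w1 = c XNOR a = L XNOR L = H
w2 = d NOR a = L NOR L = H
w3 = d NOR w1 = L NOR H = L
w5 = w1 NOR d = H NOR L = L
w6 = w2 OR w5 = H OR L = H
w9 = c XNOR b = L XNOR H = L
w10 = NOT c = NOT L = H
w11 = w10 OR w3 = H OR L = H
w12 = w9 AND w6 = L AND H = L
w13 = w11 XOR w6 = H XOR H = L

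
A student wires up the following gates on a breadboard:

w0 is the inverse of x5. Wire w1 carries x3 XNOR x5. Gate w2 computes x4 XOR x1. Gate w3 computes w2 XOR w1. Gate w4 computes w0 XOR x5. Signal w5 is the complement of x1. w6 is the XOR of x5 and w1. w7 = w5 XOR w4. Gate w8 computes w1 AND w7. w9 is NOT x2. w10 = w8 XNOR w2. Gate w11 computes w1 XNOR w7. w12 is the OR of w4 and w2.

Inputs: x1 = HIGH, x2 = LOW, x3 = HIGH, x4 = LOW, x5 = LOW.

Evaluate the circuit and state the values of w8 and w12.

w0 = NOT x5 = NOT LOW = HIGH
w1 = x3 XNOR x5 = HIGH XNOR LOW = LOW
w2 = x4 XOR x1 = LOW XOR HIGH = HIGH
w4 = w0 XOR x5 = HIGH XOR LOW = HIGH
w5 = NOT x1 = NOT HIGH = LOW
w7 = w5 XOR w4 = LOW XOR HIGH = HIGH
w8 = w1 AND w7 = LOW AND HIGH = LOW
w12 = w4 OR w2 = HIGH OR HIGH = HIGH

w8 = LOW, w12 = HIGH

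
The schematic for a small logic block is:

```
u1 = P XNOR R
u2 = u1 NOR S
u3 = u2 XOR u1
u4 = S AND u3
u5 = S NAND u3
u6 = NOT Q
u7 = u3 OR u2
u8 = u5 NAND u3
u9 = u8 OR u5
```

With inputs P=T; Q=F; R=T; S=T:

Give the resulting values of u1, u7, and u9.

u1 = T, u7 = T, u9 = T

u1 = P XNOR R = T XNOR T = T
u2 = u1 NOR S = T NOR T = F
u3 = u2 XOR u1 = F XOR T = T
u5 = S NAND u3 = T NAND T = F
u7 = u3 OR u2 = T OR F = T
u8 = u5 NAND u3 = F NAND T = T
u9 = u8 OR u5 = T OR F = T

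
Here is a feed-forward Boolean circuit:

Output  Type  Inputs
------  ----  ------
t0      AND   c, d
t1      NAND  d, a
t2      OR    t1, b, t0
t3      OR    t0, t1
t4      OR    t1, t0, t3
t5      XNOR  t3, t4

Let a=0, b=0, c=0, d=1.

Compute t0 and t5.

t0 = c AND d = 0 AND 1 = 0
t1 = d NAND a = 1 NAND 0 = 1
t3 = t0 OR t1 = 0 OR 1 = 1
t4 = t1 OR t0 OR t3 = 1 OR 0 OR 1 = 1
t5 = t3 XNOR t4 = 1 XNOR 1 = 1

t0 = 0  t5 = 1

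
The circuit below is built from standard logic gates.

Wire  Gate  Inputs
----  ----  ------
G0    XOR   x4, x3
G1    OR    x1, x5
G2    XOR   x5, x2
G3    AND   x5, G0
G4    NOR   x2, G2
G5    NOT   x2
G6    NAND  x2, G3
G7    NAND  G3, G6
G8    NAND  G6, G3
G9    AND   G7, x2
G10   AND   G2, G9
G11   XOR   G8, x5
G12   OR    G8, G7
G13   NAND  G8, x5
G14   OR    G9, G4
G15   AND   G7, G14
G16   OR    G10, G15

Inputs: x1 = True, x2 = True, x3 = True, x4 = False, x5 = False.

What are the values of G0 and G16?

G0 = True, G16 = True

G0 = x4 XOR x3 = False XOR True = True
G2 = x5 XOR x2 = False XOR True = True
G3 = x5 AND G0 = False AND True = False
G4 = x2 NOR G2 = True NOR True = False
G6 = x2 NAND G3 = True NAND False = True
G7 = G3 NAND G6 = False NAND True = True
G9 = G7 AND x2 = True AND True = True
G10 = G2 AND G9 = True AND True = True
G14 = G9 OR G4 = True OR False = True
G15 = G7 AND G14 = True AND True = True
G16 = G10 OR G15 = True OR True = True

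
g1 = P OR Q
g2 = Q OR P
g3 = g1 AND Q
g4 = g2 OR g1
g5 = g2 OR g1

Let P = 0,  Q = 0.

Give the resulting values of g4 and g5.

g1 = P OR Q = 0 OR 0 = 0
g2 = Q OR P = 0 OR 0 = 0
g4 = g2 OR g1 = 0 OR 0 = 0
g5 = g2 OR g1 = 0 OR 0 = 0

g4 = 0  g5 = 0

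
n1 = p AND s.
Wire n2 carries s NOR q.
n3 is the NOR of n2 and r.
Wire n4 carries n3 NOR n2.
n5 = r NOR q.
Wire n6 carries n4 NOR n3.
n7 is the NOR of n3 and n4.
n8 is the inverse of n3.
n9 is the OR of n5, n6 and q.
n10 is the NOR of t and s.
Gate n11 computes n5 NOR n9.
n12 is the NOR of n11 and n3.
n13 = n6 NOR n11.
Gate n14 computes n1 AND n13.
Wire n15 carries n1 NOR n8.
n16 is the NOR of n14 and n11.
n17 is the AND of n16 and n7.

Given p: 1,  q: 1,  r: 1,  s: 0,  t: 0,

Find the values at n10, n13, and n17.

n10 = 1; n13 = 1; n17 = 0

n1 = p AND s = 1 AND 0 = 0
n2 = s NOR q = 0 NOR 1 = 0
n3 = n2 NOR r = 0 NOR 1 = 0
n4 = n3 NOR n2 = 0 NOR 0 = 1
n5 = r NOR q = 1 NOR 1 = 0
n6 = n4 NOR n3 = 1 NOR 0 = 0
n7 = n3 NOR n4 = 0 NOR 1 = 0
n9 = n5 OR n6 OR q = 0 OR 0 OR 1 = 1
n10 = t NOR s = 0 NOR 0 = 1
n11 = n5 NOR n9 = 0 NOR 1 = 0
n13 = n6 NOR n11 = 0 NOR 0 = 1
n14 = n1 AND n13 = 0 AND 1 = 0
n16 = n14 NOR n11 = 0 NOR 0 = 1
n17 = n16 AND n7 = 1 AND 0 = 0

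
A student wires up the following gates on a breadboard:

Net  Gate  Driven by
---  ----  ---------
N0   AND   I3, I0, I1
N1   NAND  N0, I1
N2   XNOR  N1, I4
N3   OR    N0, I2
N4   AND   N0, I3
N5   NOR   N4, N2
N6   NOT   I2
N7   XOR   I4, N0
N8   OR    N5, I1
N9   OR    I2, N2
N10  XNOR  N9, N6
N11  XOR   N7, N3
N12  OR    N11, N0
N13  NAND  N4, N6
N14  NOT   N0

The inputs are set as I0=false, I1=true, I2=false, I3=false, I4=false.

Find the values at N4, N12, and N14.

N4 = false  N12 = false  N14 = true

N0 = I3 AND I0 AND I1 = false AND false AND true = false
N3 = N0 OR I2 = false OR false = false
N4 = N0 AND I3 = false AND false = false
N7 = I4 XOR N0 = false XOR false = false
N11 = N7 XOR N3 = false XOR false = false
N12 = N11 OR N0 = false OR false = false
N14 = NOT N0 = NOT false = true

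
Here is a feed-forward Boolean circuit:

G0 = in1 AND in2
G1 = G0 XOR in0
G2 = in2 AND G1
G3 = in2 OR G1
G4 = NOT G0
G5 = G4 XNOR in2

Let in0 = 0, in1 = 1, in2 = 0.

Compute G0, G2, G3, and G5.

G0 = in1 AND in2 = 1 AND 0 = 0
G1 = G0 XOR in0 = 0 XOR 0 = 0
G2 = in2 AND G1 = 0 AND 0 = 0
G3 = in2 OR G1 = 0 OR 0 = 0
G4 = NOT G0 = NOT 0 = 1
G5 = G4 XNOR in2 = 1 XNOR 0 = 0

G0 = 0; G2 = 0; G3 = 0; G5 = 0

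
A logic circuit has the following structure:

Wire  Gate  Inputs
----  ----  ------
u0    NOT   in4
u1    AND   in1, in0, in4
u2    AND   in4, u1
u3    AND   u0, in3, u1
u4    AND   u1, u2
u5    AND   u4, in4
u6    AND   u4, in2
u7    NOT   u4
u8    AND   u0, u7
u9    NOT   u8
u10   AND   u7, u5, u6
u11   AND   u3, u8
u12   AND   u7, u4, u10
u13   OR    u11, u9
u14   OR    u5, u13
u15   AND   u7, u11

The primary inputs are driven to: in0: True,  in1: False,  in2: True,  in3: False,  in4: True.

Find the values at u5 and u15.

u0 = NOT in4 = NOT True = False
u1 = in1 AND in0 AND in4 = False AND True AND True = False
u2 = in4 AND u1 = True AND False = False
u3 = u0 AND in3 AND u1 = False AND False AND False = False
u4 = u1 AND u2 = False AND False = False
u5 = u4 AND in4 = False AND True = False
u7 = NOT u4 = NOT False = True
u8 = u0 AND u7 = False AND True = False
u11 = u3 AND u8 = False AND False = False
u15 = u7 AND u11 = True AND False = False

u5 = False, u15 = False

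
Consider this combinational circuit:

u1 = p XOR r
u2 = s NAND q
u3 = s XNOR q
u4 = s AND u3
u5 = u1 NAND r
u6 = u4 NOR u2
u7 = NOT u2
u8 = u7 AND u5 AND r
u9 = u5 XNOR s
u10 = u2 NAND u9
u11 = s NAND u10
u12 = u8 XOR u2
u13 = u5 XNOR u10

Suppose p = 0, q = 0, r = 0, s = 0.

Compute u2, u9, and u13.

u1 = p XOR r = 0 XOR 0 = 0
u2 = s NAND q = 0 NAND 0 = 1
u5 = u1 NAND r = 0 NAND 0 = 1
u9 = u5 XNOR s = 1 XNOR 0 = 0
u10 = u2 NAND u9 = 1 NAND 0 = 1
u13 = u5 XNOR u10 = 1 XNOR 1 = 1

u2 = 1  u9 = 0  u13 = 1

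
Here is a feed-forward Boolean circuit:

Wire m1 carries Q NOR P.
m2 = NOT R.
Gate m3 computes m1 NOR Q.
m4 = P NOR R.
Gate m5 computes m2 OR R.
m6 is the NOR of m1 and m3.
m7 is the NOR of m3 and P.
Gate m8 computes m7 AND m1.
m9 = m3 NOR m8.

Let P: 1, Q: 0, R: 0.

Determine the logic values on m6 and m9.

m6 = 0; m9 = 0

m1 = Q NOR P = 0 NOR 1 = 0
m3 = m1 NOR Q = 0 NOR 0 = 1
m6 = m1 NOR m3 = 0 NOR 1 = 0
m7 = m3 NOR P = 1 NOR 1 = 0
m8 = m7 AND m1 = 0 AND 0 = 0
m9 = m3 NOR m8 = 1 NOR 0 = 0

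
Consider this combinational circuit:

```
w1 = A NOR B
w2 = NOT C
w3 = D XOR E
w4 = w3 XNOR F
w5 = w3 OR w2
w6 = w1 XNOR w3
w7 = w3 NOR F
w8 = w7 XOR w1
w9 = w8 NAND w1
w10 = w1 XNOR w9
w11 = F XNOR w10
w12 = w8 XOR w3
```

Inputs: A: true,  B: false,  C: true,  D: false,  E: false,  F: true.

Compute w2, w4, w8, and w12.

w2 = false; w4 = false; w8 = false; w12 = false

w1 = A NOR B = true NOR false = false
w2 = NOT C = NOT true = false
w3 = D XOR E = false XOR false = false
w4 = w3 XNOR F = false XNOR true = false
w7 = w3 NOR F = false NOR true = false
w8 = w7 XOR w1 = false XOR false = false
w12 = w8 XOR w3 = false XOR false = false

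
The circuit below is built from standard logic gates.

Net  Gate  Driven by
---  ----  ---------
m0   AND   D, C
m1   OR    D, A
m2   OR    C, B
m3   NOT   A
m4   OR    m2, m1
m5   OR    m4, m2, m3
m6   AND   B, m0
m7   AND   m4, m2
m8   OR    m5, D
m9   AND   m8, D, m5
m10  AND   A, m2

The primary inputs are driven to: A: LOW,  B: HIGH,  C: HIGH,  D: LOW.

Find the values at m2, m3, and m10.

m2 = HIGH, m3 = HIGH, m10 = LOW

m2 = C OR B = HIGH OR HIGH = HIGH
m3 = NOT A = NOT LOW = HIGH
m10 = A AND m2 = LOW AND HIGH = LOW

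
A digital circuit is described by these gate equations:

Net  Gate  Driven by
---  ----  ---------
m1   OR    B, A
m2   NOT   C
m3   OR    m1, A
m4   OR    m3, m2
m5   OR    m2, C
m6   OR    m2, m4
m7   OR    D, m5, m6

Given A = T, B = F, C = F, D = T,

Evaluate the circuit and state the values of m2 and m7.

m1 = B OR A = F OR T = T
m2 = NOT C = NOT F = T
m3 = m1 OR A = T OR T = T
m4 = m3 OR m2 = T OR T = T
m5 = m2 OR C = T OR F = T
m6 = m2 OR m4 = T OR T = T
m7 = D OR m5 OR m6 = T OR T OR T = T

m2 = T; m7 = T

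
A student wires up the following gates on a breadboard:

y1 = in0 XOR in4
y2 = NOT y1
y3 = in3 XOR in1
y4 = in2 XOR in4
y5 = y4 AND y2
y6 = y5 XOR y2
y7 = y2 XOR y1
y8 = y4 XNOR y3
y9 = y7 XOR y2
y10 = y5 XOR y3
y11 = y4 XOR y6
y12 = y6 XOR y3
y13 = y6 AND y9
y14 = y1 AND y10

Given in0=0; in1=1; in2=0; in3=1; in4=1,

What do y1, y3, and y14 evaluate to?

y1 = in0 XOR in4 = 0 XOR 1 = 1
y2 = NOT y1 = NOT 1 = 0
y3 = in3 XOR in1 = 1 XOR 1 = 0
y4 = in2 XOR in4 = 0 XOR 1 = 1
y5 = y4 AND y2 = 1 AND 0 = 0
y10 = y5 XOR y3 = 0 XOR 0 = 0
y14 = y1 AND y10 = 1 AND 0 = 0

y1 = 1  y3 = 0  y14 = 0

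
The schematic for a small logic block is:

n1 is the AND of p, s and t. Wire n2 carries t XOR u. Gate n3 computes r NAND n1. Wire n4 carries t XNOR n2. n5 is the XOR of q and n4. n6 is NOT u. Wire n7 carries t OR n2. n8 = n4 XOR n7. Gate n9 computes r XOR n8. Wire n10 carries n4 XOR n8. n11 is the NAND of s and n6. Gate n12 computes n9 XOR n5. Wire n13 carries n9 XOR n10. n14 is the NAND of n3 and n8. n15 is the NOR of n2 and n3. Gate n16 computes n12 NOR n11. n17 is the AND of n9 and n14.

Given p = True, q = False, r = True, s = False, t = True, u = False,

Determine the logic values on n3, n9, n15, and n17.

n1 = p AND s AND t = True AND False AND True = False
n2 = t XOR u = True XOR False = True
n3 = r NAND n1 = True NAND False = True
n4 = t XNOR n2 = True XNOR True = True
n7 = t OR n2 = True OR True = True
n8 = n4 XOR n7 = True XOR True = False
n9 = r XOR n8 = True XOR False = True
n14 = n3 NAND n8 = True NAND False = True
n15 = n2 NOR n3 = True NOR True = False
n17 = n9 AND n14 = True AND True = True

n3 = True, n9 = True, n15 = False, n17 = True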